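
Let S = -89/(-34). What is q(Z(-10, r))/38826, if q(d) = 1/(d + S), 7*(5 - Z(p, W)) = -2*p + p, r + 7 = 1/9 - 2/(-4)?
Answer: 119/28595349 ≈ 4.1615e-6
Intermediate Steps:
r = -115/18 (r = -7 + (1/9 - 2/(-4)) = -7 + (1*(1/9) - 2*(-1/4)) = -7 + (1/9 + 1/2) = -7 + 11/18 = -115/18 ≈ -6.3889)
S = 89/34 (S = -89*(-1/34) = 89/34 ≈ 2.6176)
Z(p, W) = 5 + p/7 (Z(p, W) = 5 - (-2*p + p)/7 = 5 - (-1)*p/7 = 5 + p/7)
q(d) = 1/(89/34 + d) (q(d) = 1/(d + 89/34) = 1/(89/34 + d))
q(Z(-10, r))/38826 = (34/(89 + 34*(5 + (1/7)*(-10))))/38826 = (34/(89 + 34*(5 - 10/7)))*(1/38826) = (34/(89 + 34*(25/7)))*(1/38826) = (34/(89 + 850/7))*(1/38826) = (34/(1473/7))*(1/38826) = (34*(7/1473))*(1/38826) = (238/1473)*(1/38826) = 119/28595349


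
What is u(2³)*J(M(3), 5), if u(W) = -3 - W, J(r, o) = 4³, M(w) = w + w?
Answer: -704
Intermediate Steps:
M(w) = 2*w
J(r, o) = 64
u(2³)*J(M(3), 5) = (-3 - 1*2³)*64 = (-3 - 1*8)*64 = (-3 - 8)*64 = -11*64 = -704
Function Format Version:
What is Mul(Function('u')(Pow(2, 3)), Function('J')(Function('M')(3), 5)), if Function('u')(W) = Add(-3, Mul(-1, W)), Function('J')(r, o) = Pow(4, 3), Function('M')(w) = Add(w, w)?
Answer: -704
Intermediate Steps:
Function('M')(w) = Mul(2, w)
Function('J')(r, o) = 64
Mul(Function('u')(Pow(2, 3)), Function('J')(Function('M')(3), 5)) = Mul(Add(-3, Mul(-1, Pow(2, 3))), 64) = Mul(Add(-3, Mul(-1, 8)), 64) = Mul(Add(-3, -8), 64) = Mul(-11, 64) = -704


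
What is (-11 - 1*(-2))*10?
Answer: -90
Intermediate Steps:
(-11 - 1*(-2))*10 = (-11 + 2)*10 = -9*10 = -90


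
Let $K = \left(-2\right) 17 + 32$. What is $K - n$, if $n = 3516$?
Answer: $-3518$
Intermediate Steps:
$K = -2$ ($K = -34 + 32 = -2$)
$K - n = -2 - 3516 = -3518$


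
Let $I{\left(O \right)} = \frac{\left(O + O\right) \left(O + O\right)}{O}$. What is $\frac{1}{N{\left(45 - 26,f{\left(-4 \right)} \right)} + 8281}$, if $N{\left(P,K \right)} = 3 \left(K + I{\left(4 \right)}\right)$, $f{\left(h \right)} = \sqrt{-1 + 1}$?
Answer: $\frac{1}{8329} \approx 0.00012006$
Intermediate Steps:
$I{\left(O \right)} = 4 O$ ($I{\left(O \right)} = \frac{2 O 2 O}{O} = \frac{4 O^{2}}{O} = 4 O$)
$f{\left(h \right)} = 0$ ($f{\left(h \right)} = \sqrt{0} = 0$)
$N{\left(P,K \right)} = 48 + 3 K$ ($N{\left(P,K \right)} = 3 \left(K + 4 \cdot 4\right) = 3 \left(K + 16\right) = 3 \left(16 + K\right) = 48 + 3 K$)
$\frac{1}{N{\left(45 - 26,f{\left(-4 \right)} \right)} + 8281} = \frac{1}{\left(48 + 3 \cdot 0\right) + 8281} = \frac{1}{\left(48 + 0\right) + 8281} = \frac{1}{48 + 8281} = \frac{1}{8329}$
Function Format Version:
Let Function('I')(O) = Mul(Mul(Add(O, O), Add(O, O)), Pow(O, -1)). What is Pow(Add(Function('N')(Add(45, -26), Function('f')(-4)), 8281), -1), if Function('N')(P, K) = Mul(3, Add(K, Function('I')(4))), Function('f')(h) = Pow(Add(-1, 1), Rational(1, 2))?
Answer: Rational(1, 8329) ≈ 0.00012006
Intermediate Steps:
Function('I')(O) = Mul(4, O) (Function('I')(O) = Mul(Mul(Mul(2, O), Mul(2, O)), Pow(O, -1)) = Mul(Mul(4, Pow(O, 2)), Pow(O, -1)) = Mul(4, O))
Function('f')(h) = 0 (Function('f')(h) = Pow(0, Rational(1, 2)) = 0)
Function('N')(P, K) = Add(48, Mul(3, K)) (Function('N')(P, K) = Mul(3, Add(K, Mul(4, 4))) = Mul(3, Add(K, 16)) = Mul(3, Add(16, K)) = Add(48, Mul(3, K)))
Pow(Add(Function('N')(Add(45, -26), Function('f')(-4)), 8281), -1) = Pow(Add(Add(48, Mul(3, 0)), 8281), -1) = Pow(Add(Add(48, 0), 8281), -1) = Pow(Add(48, 8281), -1) = Pow(8329, -1) = Rational(1, 8329)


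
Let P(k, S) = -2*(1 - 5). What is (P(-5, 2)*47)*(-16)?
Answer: -6016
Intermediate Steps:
P(k, S) = 8 (P(k, S) = -2*(-4) = 8)
(P(-5, 2)*47)*(-16) = (8*47)*(-16) = 376*(-16) = -6016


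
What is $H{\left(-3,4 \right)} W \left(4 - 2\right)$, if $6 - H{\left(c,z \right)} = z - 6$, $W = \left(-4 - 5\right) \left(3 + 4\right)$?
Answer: $-1008$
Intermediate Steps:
$W = -63$ ($W = \left(-9\right) 7 = -63$)
$H{\left(c,z \right)} = 12 - z$ ($H{\left(c,z \right)} = 6 - \left(z - 6\right) = 6 - \left(-6 + z\right) = 12 - z$)
$H{\left(-3,4 \right)} W \left(4 - 2\right) = \left(12 - 4\right) \left(- 63 \left(4 - 2\right)\right) = 8 \left(\left(-63\right) 2\right) = 8 \left(-126\right) = -1008$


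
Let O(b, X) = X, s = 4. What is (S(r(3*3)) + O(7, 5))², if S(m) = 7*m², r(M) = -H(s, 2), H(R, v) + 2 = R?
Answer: 1089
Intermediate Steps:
H(R, v) = -2 + R
r(M) = -2 (r(M) = -(-2 + 4) = -1*2 = -2)
(S(r(3*3)) + O(7, 5))² = (7*(-2)² + 5)² = (7*4 + 5)² = (28 + 5)² = 33² = 1089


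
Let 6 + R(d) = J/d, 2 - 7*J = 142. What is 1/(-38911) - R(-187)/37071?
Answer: 35947645/269741830347 ≈ 0.00013327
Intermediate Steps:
J = -20 (J = 2/7 - ⅐*142 = 2/7 - 142/7 = -20)
R(d) = -6 - 20/d
1/(-38911) - R(-187)/37071 = 1/(-38911) - (-6 - 20/(-187))/37071 = -1/38911 - (-6 - 20*(-1/187))/37071 = -1/38911 - (-6 + 20/187)/37071 = -1/38911 - (-1102)/(187*37071) = -1/38911 - 1*(-1102/6932277) = -1/38911 + 1102/6932277 = 35947645/269741830347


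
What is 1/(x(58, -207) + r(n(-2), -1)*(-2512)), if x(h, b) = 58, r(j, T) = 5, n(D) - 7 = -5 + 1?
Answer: -1/12502 ≈ -7.9987e-5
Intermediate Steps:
n(D) = 3 (n(D) = 7 + (-5 + 1) = 7 - 4 = 3)
1/(x(58, -207) + r(n(-2), -1)*(-2512)) = 1/(58 + 5*(-2512)) = 1/(58 - 12560) = 1/(-12502) = -1/12502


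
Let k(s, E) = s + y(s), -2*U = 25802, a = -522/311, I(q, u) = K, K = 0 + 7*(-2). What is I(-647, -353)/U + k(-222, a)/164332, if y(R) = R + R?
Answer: -449387/151431938 ≈ -0.0029676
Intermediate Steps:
K = -14 (K = 0 - 14 = -14)
I(q, u) = -14
y(R) = 2*R
a = -522/311 (a = -522*1/311 = -522/311 ≈ -1.6785)
U = -12901 (U = -1/2*25802 = -12901)
k(s, E) = 3*s (k(s, E) = s + 2*s = 3*s)
I(-647, -353)/U + k(-222, a)/164332 = -14/(-12901) + (3*(-222))/164332 = -14*(-1/12901) - 666*1/164332 = 2/1843 - 333/82166 = -449387/151431938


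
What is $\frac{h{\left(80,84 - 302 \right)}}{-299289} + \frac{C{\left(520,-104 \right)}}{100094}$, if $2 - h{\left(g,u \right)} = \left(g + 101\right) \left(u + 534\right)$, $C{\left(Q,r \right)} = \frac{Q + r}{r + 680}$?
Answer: $\frac{34349954335}{179742198996} \approx 0.19111$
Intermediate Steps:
$C{\left(Q,r \right)} = \frac{Q + r}{680 + r}$
$h{\left(g,u \right)} = 2 - \left(101 + g\right) \left(534 + u\right)$ ($h{\left(g,u \right)} = 2 - \left(g + 101\right) \left(u + 534\right) = 2 - \left(101 + g\right) \left(534 + u\right)$)
$\frac{h{\left(80,84 - 302 \right)}}{-299289} + \frac{C{\left(520,-104 \right)}}{100094} = \frac{-53932 - 42720 - 101 \left(84 - 302\right) - 80 \left(84 - 302\right)}{-299289} + \frac{\frac{1}{680 - 104} \left(520 - 104\right)}{100094} = \left(-53932 - 42720 - 101 \left(84 - 302\right) - 80 \left(84 - 302\right)\right) \left(- \frac{1}{299289}\right) + \frac{1}{576} \cdot 416 \cdot \frac{1}{100094} = \left(-53932 - 42720 - -22018 - 80 \left(-218\right)\right) \left(- \frac{1}{299289}\right) + \frac{1}{576} \cdot 416 \cdot \frac{1}{100094} = \left(-53932 - 42720 + 22018 + 17440\right) \left(- \frac{1}{299289}\right) + \frac{13}{18} \cdot \frac{1}{100094} = \left(-57194\right) \left(- \frac{1}{299289}\right) + \frac{13}{1801692} = \frac{57194}{299289} + \frac{13}{1801692} = \frac{34349954335}{179742198996}$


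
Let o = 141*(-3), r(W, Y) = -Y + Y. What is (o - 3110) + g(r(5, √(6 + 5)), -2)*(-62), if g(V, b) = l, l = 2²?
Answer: -3781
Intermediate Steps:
r(W, Y) = 0
l = 4
g(V, b) = 4
o = -423
(o - 3110) + g(r(5, √(6 + 5)), -2)*(-62) = (-423 - 3110) + 4*(-62) = -3533 - 248 = -3781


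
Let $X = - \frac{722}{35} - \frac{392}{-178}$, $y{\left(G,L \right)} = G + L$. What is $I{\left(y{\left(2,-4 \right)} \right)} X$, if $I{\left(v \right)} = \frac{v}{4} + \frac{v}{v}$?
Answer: $- \frac{28699}{3115} \approx -9.2132$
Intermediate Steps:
$I{\left(v \right)} = 1 + \frac{v}{4}$ ($I{\left(v \right)} = v \frac{1}{4} + 1 = \frac{v}{4} + 1 = 1 + \frac{v}{4}$)
$X = - \frac{57398}{3115}$ ($X = \left(-722\right) \frac{1}{35} - - \frac{196}{89} = - \frac{722}{35} + \frac{196}{89} = - \frac{57398}{3115} \approx -18.426$)
$I{\left(y{\left(2,-4 \right)} \right)} X = \left(1 + \frac{2 - 4}{4}\right) \left(- \frac{57398}{3115}\right) = \left(1 + \frac{1}{4} \left(-2\right)\right) \left(- \frac{57398}{3115}\right) = \left(1 - \frac{1}{2}\right) \left(- \frac{57398}{3115}\right) = \frac{1}{2} \left(- \frac{57398}{3115}\right) = - \frac{28699}{3115}$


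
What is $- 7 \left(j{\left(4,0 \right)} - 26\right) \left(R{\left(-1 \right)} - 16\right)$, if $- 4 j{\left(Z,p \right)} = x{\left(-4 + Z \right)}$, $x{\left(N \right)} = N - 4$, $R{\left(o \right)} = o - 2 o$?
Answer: $-2625$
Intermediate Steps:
$R{\left(o \right)} = - o$
$x{\left(N \right)} = -4 + N$
$j{\left(Z,p \right)} = 2 - \frac{Z}{4}$ ($j{\left(Z,p \right)} = - \frac{-4 + \left(-4 + Z\right)}{4} = - \frac{-8 + Z}{4} = 2 - \frac{Z}{4}$)
$- 7 \left(j{\left(4,0 \right)} - 26\right) \left(R{\left(-1 \right)} - 16\right) = - 7 \left(\left(2 - 1\right) - 26\right) \left(\left(-1\right) \left(-1\right) - 16\right) = - 7 \left(\left(2 - 1\right) - 26\right) \left(1 - 16\right) = - 7 \left(1 - 26\right) \left(-15\right) = - 7 \left(\left(-25\right) \left(-15\right)\right) = \left(-7\right) 375 = -2625$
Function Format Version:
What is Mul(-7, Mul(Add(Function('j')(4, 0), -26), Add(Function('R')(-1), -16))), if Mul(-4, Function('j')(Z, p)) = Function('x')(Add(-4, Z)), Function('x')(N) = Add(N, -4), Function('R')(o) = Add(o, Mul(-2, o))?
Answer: -2625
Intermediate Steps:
Function('R')(o) = Mul(-1, o)
Function('x')(N) = Add(-4, N)
Function('j')(Z, p) = Add(2, Mul(Rational(-1, 4), Z)) (Function('j')(Z, p) = Mul(Rational(-1, 4), Add(-4, Add(-4, Z))) = Mul(Rational(-1, 4), Add(-8, Z)) = Add(2, Mul(Rational(-1, 4), Z)))
Mul(-7, Mul(Add(Function('j')(4, 0), -26), Add(Function('R')(-1), -16))) = Mul(-7, Mul(Add(Add(2, Mul(Rational(-1, 4), 4)), -26), Add(Mul(-1, -1), -16))) = Mul(-7, Mul(Add(Add(2, -1), -26), Add(1, -16))) = Mul(-7, Mul(Add(1, -26), -15)) = Mul(-7, Mul(-25, -15)) = Mul(-7, 375) = -2625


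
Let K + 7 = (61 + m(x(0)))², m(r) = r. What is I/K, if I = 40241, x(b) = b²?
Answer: 40241/3714 ≈ 10.835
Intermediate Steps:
K = 3714 (K = -7 + (61 + 0²)² = -7 + (61 + 0)² = -7 + 61² = -7 + 3721 = 3714)
I/K = 40241/3714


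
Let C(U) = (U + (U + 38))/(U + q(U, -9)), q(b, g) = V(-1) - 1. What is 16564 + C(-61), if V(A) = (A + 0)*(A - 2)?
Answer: 977360/59 ≈ 16565.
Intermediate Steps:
V(A) = A*(-2 + A)
q(b, g) = 2 (q(b, g) = -(-2 - 1) - 1 = -1*(-3) - 1 = 3 - 1 = 2)
C(U) = (38 + 2*U)/(2 + U) (C(U) = (U + (U + 38))/(U + 2) = (U + (38 + U))/(2 + U) = (38 + 2*U)/(2 + U))
16564 + C(-61) = 16564 + 2*(19 - 61)/(2 - 61) = 16564 + 2*(-42)/(-59) = 16564 + 2*(-1/59)*(-42) = 16564 + 84/59 = 977360/59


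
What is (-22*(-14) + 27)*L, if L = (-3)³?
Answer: -9045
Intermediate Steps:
L = -27
(-22*(-14) + 27)*L = (-22*(-14) + 27)*(-27) = (308 + 27)*(-27) = 335*(-27) = -9045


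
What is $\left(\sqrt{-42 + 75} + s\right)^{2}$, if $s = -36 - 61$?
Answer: $\left(97 - \sqrt{33}\right)^{2} \approx 8327.6$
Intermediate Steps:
$s = -97$ ($s = -36 - 61 = -97$)
$\left(\sqrt{-42 + 75} + s\right)^{2} = \left(\sqrt{-42 + 75} - 97\right)^{2} = \left(\sqrt{33} - 97\right)^{2} = \left(-97 + \sqrt{33}\right)^{2}$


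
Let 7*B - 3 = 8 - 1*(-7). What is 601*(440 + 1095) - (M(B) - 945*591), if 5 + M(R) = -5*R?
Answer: 10367335/7 ≈ 1.4810e+6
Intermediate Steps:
B = 18/7 (B = 3/7 + (8 - 1*(-7))/7 = 3/7 + (8 + 7)/7 = 3/7 + (⅐)*15 = 3/7 + 15/7 = 18/7 ≈ 2.5714)
M(R) = -5 - 5*R
601*(440 + 1095) - (M(B) - 945*591) = 601*(440 + 1095) - ((-5 - 5*18/7) - 945*591) = 601*1535 - ((-5 - 90/7) - 558495) = 922535 - (-125/7 - 558495) = 922535 - 1*(-3909590/7) = 922535 + 3909590/7 = 10367335/7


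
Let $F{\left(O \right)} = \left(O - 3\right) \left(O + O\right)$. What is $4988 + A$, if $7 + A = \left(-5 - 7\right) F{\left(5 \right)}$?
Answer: $4741$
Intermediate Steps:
$F{\left(O \right)} = 2 O \left(-3 + O\right)$ ($F{\left(O \right)} = \left(-3 + O\right) 2 O = 2 O \left(-3 + O\right)$)
$A = -247$ ($A = -7 + \left(-5 - 7\right) 2 \cdot 5 \left(-3 + 5\right) = -7 + \left(-5 - 7\right) 2 \cdot 5 \cdot 2 = -7 - 240 = -247$)
$4988 + A = 4988 - 247 = 4741$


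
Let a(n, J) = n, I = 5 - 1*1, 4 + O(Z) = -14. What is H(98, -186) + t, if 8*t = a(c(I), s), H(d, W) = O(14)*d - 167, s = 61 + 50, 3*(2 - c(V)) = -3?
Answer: -15445/8 ≈ -1930.6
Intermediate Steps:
O(Z) = -18 (O(Z) = -4 - 14 = -18)
I = 4 (I = 5 - 1 = 4)
c(V) = 3 (c(V) = 2 - ⅓*(-3) = 2 + 1 = 3)
s = 111
H(d, W) = -167 - 18*d (H(d, W) = -18*d - 167 = -167 - 18*d)
t = 3/8 (t = (⅛)*3 = 3/8 ≈ 0.37500)
H(98, -186) + t = (-167 - 18*98) + 3/8 = (-167 - 1764) + 3/8 = -1931 + 3/8 = -15445/8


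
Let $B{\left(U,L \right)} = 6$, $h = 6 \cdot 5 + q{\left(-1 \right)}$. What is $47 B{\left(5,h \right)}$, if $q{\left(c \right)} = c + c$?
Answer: $282$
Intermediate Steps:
$q{\left(c \right)} = 2 c$
$h = 28$ ($h = 6 \cdot 5 + 2 \left(-1\right) = 30 - 2 = 28$)
$47 B{\left(5,h \right)} = 47 \cdot 6 = 282$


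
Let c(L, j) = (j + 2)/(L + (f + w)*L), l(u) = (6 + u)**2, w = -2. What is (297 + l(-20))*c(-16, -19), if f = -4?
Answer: -8381/80 ≈ -104.76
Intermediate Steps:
c(L, j) = -(2 + j)/(5*L) (c(L, j) = (j + 2)/(L + (-4 - 2)*L) = (2 + j)/(L - 6*L) = (2 + j)/((-5*L)) = (2 + j)*(-1/(5*L)) = -(2 + j)/(5*L))
(297 + l(-20))*c(-16, -19) = (297 + (6 - 20)**2)*((1/5)*(-2 - 1*(-19))/(-16)) = (297 + (-14)**2)*((1/5)*(-1/16)*(-2 + 19)) = (297 + 196)*((1/5)*(-1/16)*17) = 493*(-17/80) = -8381/80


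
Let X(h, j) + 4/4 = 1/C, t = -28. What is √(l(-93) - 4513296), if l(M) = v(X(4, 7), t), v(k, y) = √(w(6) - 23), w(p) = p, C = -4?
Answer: √(-4513296 + I*√17) ≈ 0.e-3 + 2124.5*I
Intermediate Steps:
X(h, j) = -5/4 (X(h, j) = -1 + 1/(-4) = -1 - ¼ = -5/4)
v(k, y) = I*√17 (v(k, y) = √(6 - 23) = √(-17) = I*√17)
l(M) = I*√17
√(l(-93) - 4513296) = √(I*√17 - 4513296) = √(-4513296 + I*√17)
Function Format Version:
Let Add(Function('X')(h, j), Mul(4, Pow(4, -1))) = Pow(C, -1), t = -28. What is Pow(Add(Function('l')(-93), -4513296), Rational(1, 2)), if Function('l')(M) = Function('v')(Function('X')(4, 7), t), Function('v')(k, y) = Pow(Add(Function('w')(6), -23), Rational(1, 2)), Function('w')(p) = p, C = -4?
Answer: Pow(Add(-4513296, Mul(I, Pow(17, Rational(1, 2)))), Rational(1, 2)) ≈ Add(0.e-3, Mul(2124.5, I))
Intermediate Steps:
Function('X')(h, j) = Rational(-5, 4) (Function('X')(h, j) = Add(-1, Pow(-4, -1)) = Add(-1, Rational(-1, 4)) = Rational(-5, 4))
Function('v')(k, y) = Mul(I, Pow(17, Rational(1, 2))) (Function('v')(k, y) = Pow(Add(6, -23), Rational(1, 2)) = Pow(-17, Rational(1, 2)) = Mul(I, Pow(17, Rational(1, 2))))
Function('l')(M) = Mul(I, Pow(17, Rational(1, 2)))
Pow(Add(Function('l')(-93), -4513296), Rational(1, 2)) = Pow(Add(Mul(I, Pow(17, Rational(1, 2))), -4513296), Rational(1, 2)) = Pow(Add(-4513296, Mul(I, Pow(17, Rational(1, 2)))), Rational(1, 2))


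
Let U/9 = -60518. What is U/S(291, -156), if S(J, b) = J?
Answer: -181554/97 ≈ -1871.7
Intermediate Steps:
U = -544662 (U = 9*(-60518) = -544662)
U/S(291, -156) = -544662/291 = -544662*1/291 = -181554/97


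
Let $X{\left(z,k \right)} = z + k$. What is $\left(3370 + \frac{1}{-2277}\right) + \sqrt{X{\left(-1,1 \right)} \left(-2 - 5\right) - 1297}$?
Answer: $\frac{7673489}{2277} + i \sqrt{1297} \approx 3370.0 + 36.014 i$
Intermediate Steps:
$X{\left(z,k \right)} = k + z$
$\left(3370 + \frac{1}{-2277}\right) + \sqrt{X{\left(-1,1 \right)} \left(-2 - 5\right) - 1297} = \left(3370 + \frac{1}{-2277}\right) + \sqrt{\left(1 - 1\right) \left(-2 - 5\right) - 1297} = \left(3370 - \frac{1}{2277}\right) + \sqrt{0 \left(-7\right) - 1297} = \frac{7673489}{2277} + \sqrt{0 - 1297} = \frac{7673489}{2277} + \sqrt{-1297} = \frac{7673489}{2277} + i \sqrt{1297}$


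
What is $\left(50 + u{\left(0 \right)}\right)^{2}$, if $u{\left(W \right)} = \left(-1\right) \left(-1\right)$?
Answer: $2601$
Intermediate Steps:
$u{\left(W \right)} = 1$
$\left(50 + u{\left(0 \right)}\right)^{2} = \left(50 + 1\right)^{2} = 51^{2} = 2601$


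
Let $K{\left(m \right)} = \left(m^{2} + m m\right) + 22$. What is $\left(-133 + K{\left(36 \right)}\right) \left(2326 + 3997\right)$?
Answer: $15687363$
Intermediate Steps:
$K{\left(m \right)} = 22 + 2 m^{2}$ ($K{\left(m \right)} = \left(m^{2} + m^{2}\right) + 22 = 2 m^{2} + 22 = 22 + 2 m^{2}$)
$\left(-133 + K{\left(36 \right)}\right) \left(2326 + 3997\right) = \left(-133 + \left(22 + 2 \cdot 36^{2}\right)\right) \left(2326 + 3997\right) = \left(-133 + \left(22 + 2 \cdot 1296\right)\right) 6323 = \left(-133 + \left(22 + 2592\right)\right) 6323 = \left(-133 + 2614\right) 6323 = 2481 \cdot 6323 = 15687363$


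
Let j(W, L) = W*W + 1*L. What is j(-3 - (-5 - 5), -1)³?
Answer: 110592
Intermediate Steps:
j(W, L) = L + W² (j(W, L) = W² + L = L + W²)
j(-3 - (-5 - 5), -1)³ = (-1 + (-3 - (-5 - 5))²)³ = (-1 + (-3 - 1*(-10))²)³ = (-1 + (-3 + 10)²)³ = (-1 + 7²)³ = (-1 + 49)³ = 48³ = 110592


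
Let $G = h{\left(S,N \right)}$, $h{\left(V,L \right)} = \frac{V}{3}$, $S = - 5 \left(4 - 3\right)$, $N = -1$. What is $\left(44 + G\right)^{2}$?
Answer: $\frac{16129}{9} \approx 1792.1$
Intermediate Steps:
$S = -5$ ($S = \left(-5\right) 1 = -5$)
$h{\left(V,L \right)} = \frac{V}{3}$ ($h{\left(V,L \right)} = V \frac{1}{3} = \frac{V}{3}$)
$G = - \frac{5}{3}$ ($G = \frac{1}{3} \left(-5\right) = - \frac{5}{3} \approx -1.6667$)
$\left(44 + G\right)^{2} = \left(44 - \frac{5}{3}\right)^{2} = \left(\frac{127}{3}\right)^{2} = \frac{16129}{9}$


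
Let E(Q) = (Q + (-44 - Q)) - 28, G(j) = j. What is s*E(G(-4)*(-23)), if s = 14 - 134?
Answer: 8640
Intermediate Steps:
E(Q) = -72 (E(Q) = -44 - 28 = -72)
s = -120
s*E(G(-4)*(-23)) = -120*(-72) = 8640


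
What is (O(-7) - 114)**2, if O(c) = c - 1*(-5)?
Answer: 13456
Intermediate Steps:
O(c) = 5 + c (O(c) = c + 5 = 5 + c)
(O(-7) - 114)**2 = ((5 - 7) - 114)**2 = (-2 - 114)**2 = (-116)**2 = 13456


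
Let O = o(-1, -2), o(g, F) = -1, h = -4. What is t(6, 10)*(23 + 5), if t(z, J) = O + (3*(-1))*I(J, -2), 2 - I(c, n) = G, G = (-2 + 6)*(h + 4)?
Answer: -196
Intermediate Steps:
G = 0 (G = (-2 + 6)*(-4 + 4) = 4*0 = 0)
O = -1
I(c, n) = 2 (I(c, n) = 2 - 1*0 = 2 + 0 = 2)
t(z, J) = -7 (t(z, J) = -1 + (3*(-1))*2 = -1 - 3*2 = -1 - 6 = -7)
t(6, 10)*(23 + 5) = -7*(23 + 5) = -7*28 = -196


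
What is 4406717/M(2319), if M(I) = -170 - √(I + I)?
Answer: -53510135/1733 + 629531*√4638/3466 ≈ -18508.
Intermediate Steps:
M(I) = -170 - √2*√I (M(I) = -170 - √(2*I) = -170 - √2*√I)
4406717/M(2319) = 4406717/(-170 - √2*√2319) = 4406717/(-170 - √4638)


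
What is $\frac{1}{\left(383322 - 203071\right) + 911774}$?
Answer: $\frac{1}{1092025} \approx 9.1573 \cdot 10^{-7}$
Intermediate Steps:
$\frac{1}{\left(383322 - 203071\right) + 911774} = \frac{1}{180251 + 911774} = \frac{1}{1092025}$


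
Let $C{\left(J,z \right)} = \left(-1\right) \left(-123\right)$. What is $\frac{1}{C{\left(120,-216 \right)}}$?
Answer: $\frac{1}{123} \approx 0.0081301$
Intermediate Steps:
$C{\left(J,z \right)} = 123$
$\frac{1}{C{\left(120,-216 \right)}} = \frac{1}{123}$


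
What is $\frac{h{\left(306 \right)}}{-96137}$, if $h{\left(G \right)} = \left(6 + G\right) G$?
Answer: $- \frac{95472}{96137} \approx -0.99308$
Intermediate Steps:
$h{\left(G \right)} = G \left(6 + G\right)$
$\frac{h{\left(306 \right)}}{-96137} = \frac{306 \left(6 + 306\right)}{-96137} = 306 \cdot 312 \left(- \frac{1}{96137}\right) = 95472 \left(- \frac{1}{96137}\right) = - \frac{95472}{96137}$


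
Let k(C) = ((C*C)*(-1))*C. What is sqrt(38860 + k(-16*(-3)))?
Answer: 2*I*sqrt(17933) ≈ 267.83*I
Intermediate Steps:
k(C) = -C**3 (k(C) = (C**2*(-1))*C = (-C**2)*C = -C**3)
sqrt(38860 + k(-16*(-3))) = sqrt(38860 - (-16*(-3))**3) = sqrt(38860 - 1*48**3) = sqrt(38860 - 1*110592) = sqrt(38860 - 110592) = sqrt(-71732) = 2*I*sqrt(17933)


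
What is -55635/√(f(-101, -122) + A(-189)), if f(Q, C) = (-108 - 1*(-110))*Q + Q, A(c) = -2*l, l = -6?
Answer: 18545*I*√291/97 ≈ 3261.4*I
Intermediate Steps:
A(c) = 12 (A(c) = -2*(-6) = 12)
f(Q, C) = 3*Q (f(Q, C) = (-108 + 110)*Q + Q = 2*Q + Q = 3*Q)
-55635/√(f(-101, -122) + A(-189)) = -55635/√(3*(-101) + 12) = -55635/√(-303 + 12) = -55635*(-I*√291/291) = -(-18545)*I*√291/97 = 18545*I*√291/97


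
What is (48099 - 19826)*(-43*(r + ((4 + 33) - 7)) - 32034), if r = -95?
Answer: -826674247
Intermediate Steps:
(48099 - 19826)*(-43*(r + ((4 + 33) - 7)) - 32034) = (48099 - 19826)*(-43*(-95 + ((4 + 33) - 7)) - 32034) = 28273*(-43*(-95 + (37 - 7)) - 32034) = 28273*(-43*(-95 + 30) - 32034) = 28273*(-43*(-65) - 32034) = 28273*(2795 - 32034) = 28273*(-29239) = -826674247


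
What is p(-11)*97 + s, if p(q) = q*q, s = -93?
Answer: 11644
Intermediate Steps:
p(q) = q²
p(-11)*97 + s = (-11)²*97 - 93 = 121*97 - 93 = 11737 - 93 = 11644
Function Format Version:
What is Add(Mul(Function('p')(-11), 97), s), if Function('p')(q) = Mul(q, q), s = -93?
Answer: 11644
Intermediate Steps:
Function('p')(q) = Pow(q, 2)
Add(Mul(Function('p')(-11), 97), s) = Add(Mul(Pow(-11, 2), 97), -93) = Add(Mul(121, 97), -93) = Add(11737, -93) = 11644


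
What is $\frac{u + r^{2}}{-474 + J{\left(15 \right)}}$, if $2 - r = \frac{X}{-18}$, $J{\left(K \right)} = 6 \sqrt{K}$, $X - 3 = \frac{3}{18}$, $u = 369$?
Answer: $- \frac{344380039}{435720384} - \frac{4359241 \sqrt{15}}{435720384} \approx -0.82912$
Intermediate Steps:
$X = \frac{19}{6}$ ($X = 3 + \frac{3}{18} = 3 + 3 \cdot \frac{1}{18} = 3 + \frac{1}{6} = \frac{19}{6} \approx 3.1667$)
$r = \frac{235}{108}$ ($r = 2 - \frac{19}{6 \left(-18\right)} = 2 - \frac{19}{6} \left(- \frac{1}{18}\right) = 2 - - \frac{19}{108} = 2 + \frac{19}{108} = \frac{235}{108} \approx 2.1759$)
$\frac{u + r^{2}}{-474 + J{\left(15 \right)}} = \frac{369 + \left(\frac{235}{108}\right)^{2}}{-474 + 6 \sqrt{15}} = \frac{369 + \frac{55225}{11664}}{-474 + 6 \sqrt{15}} = \frac{4359241}{11664 \left(-474 + 6 \sqrt{15}\right)}$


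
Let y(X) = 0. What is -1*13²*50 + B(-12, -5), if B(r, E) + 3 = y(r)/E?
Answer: -8453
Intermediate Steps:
B(r, E) = -3 (B(r, E) = -3 + 0/E = -3 + 0 = -3)
-1*13²*50 + B(-12, -5) = -1*13²*50 - 3 = -1*169*50 - 3 = -169*50 - 3 = -8450 - 3 = -8453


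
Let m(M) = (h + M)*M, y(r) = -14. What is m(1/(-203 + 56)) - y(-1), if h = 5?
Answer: 301792/21609 ≈ 13.966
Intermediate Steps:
m(M) = M*(5 + M) (m(M) = (5 + M)*M = M*(5 + M))
m(1/(-203 + 56)) - y(-1) = (5 + 1/(-203 + 56))/(-203 + 56) - 1*(-14) = (5 + 1/(-147))/(-147) + 14 = -(5 - 1/147)/147 + 14 = -1/147*734/147 + 14 = -734/21609 + 14 = 301792/21609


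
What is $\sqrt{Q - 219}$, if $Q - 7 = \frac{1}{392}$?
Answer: $\frac{i \sqrt{166206}}{28} \approx 14.56 i$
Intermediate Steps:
$Q = \frac{2745}{392}$ ($Q = 7 + \frac{1}{392} = \frac{2745}{392} \approx 7.0025$)
$\sqrt{Q - 219} = \sqrt{\frac{2745}{392} - 219} = \sqrt{- \frac{83103}{392}} = \frac{i \sqrt{166206}}{28}$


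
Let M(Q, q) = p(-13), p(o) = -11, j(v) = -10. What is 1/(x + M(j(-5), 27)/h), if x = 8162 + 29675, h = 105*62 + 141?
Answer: 6651/251653876 ≈ 2.6429e-5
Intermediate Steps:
M(Q, q) = -11
h = 6651 (h = 6510 + 141 = 6651)
x = 37837
1/(x + M(j(-5), 27)/h) = 1/(37837 - 11/6651) = 1/(251653876/6651) = 6651/251653876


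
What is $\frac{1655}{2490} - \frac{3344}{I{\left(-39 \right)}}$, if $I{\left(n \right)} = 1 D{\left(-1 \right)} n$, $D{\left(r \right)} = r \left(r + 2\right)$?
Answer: $- \frac{550801}{6474} \approx -85.079$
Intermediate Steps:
$D{\left(r \right)} = r \left(2 + r\right)$
$I{\left(n \right)} = - n$ ($I{\left(n \right)} = 1 \left(- (2 - 1)\right) n = 1 \left(\left(-1\right) 1\right) n = 1 \left(-1\right) n = - n$)
$\frac{1655}{2490} - \frac{3344}{I{\left(-39 \right)}} = \frac{1655}{2490} - \frac{3344}{\left(-1\right) \left(-39\right)} = 1655 \cdot \frac{1}{2490} - \frac{3344}{39} = \frac{331}{498} - \frac{3344}{39} = - \frac{550801}{6474}$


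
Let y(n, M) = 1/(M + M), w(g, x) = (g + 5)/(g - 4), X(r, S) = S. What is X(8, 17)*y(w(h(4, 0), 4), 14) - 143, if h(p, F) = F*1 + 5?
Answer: -3987/28 ≈ -142.39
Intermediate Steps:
h(p, F) = 5 + F (h(p, F) = F + 5 = 5 + F)
w(g, x) = (5 + g)/(-4 + g)
y(n, M) = 1/(2*M)
X(8, 17)*y(w(h(4, 0), 4), 14) - 143 = 17*((1/2)/14) - 143 = 17*((1/2)*(1/14)) - 143 = 17*(1/28) - 143 = 17/28 - 143 = -3987/28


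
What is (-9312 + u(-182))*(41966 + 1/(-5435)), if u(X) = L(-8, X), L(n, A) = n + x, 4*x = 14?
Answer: -4249911699297/10870 ≈ -3.9098e+8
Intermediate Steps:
x = 7/2 (x = (1/4)*14 = 7/2 ≈ 3.5000)
L(n, A) = 7/2 + n (L(n, A) = n + 7/2 = 7/2 + n)
u(X) = -9/2 (u(X) = 7/2 - 8 = -9/2)
(-9312 + u(-182))*(41966 + 1/(-5435)) = (-9312 - 9/2)*(41966 + 1/(-5435)) = -18633*(41966 - 1/5435)/2 = -18633/2*228085209/5435 = -4249911699297/10870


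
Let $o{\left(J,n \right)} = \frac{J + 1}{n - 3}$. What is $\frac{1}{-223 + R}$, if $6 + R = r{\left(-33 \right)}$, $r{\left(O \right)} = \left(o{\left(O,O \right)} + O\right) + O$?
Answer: $- \frac{9}{2647} \approx -0.0034001$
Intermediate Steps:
$o{\left(J,n \right)} = \frac{1 + J}{-3 + n}$
$r{\left(O \right)} = 2 O + \frac{1 + O}{-3 + O}$ ($r{\left(O \right)} = \left(\frac{1 + O}{-3 + O} + O\right) + O = \left(O + \frac{1 + O}{-3 + O}\right) + O = 2 O + \frac{1 + O}{-3 + O}$)
$R = - \frac{640}{9}$ ($R = -6 + \frac{1 - 33 + 2 \left(-33\right) \left(-3 - 33\right)}{-3 - 33} = -6 + \frac{1 - 33 + 2 \left(-33\right) \left(-36\right)}{-36} = -6 - \frac{1 - 33 + 2376}{36} = -6 - \frac{586}{9} = - \frac{640}{9} \approx -71.111$)
$\frac{1}{-223 + R} = \frac{1}{-223 - \frac{640}{9}} = \frac{1}{- \frac{2647}{9}} = - \frac{9}{2647}$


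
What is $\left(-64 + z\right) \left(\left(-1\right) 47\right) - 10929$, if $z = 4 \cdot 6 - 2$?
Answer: $-8955$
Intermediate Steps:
$z = 22$ ($z = 24 - 2 = 22$)
$\left(-64 + z\right) \left(\left(-1\right) 47\right) - 10929 = \left(-64 + 22\right) \left(\left(-1\right) 47\right) - 10929 = \left(-42\right) \left(-47\right) - 10929 = 1974 - 10929 = -8955$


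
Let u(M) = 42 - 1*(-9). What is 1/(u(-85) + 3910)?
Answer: 1/3961 ≈ 0.00025246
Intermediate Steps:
u(M) = 51 (u(M) = 42 + 9 = 51)
1/(u(-85) + 3910) = 1/(51 + 3910) = 1/3961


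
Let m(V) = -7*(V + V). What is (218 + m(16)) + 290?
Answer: 284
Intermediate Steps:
m(V) = -14*V
(218 + m(16)) + 290 = (218 - 14*16) + 290 = (218 - 224) + 290 = -6 + 290 = 284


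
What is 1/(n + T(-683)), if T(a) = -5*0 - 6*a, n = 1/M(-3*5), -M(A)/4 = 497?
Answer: 1988/8146823 ≈ 0.00024402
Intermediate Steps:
M(A) = -1988 (M(A) = -4*497 = -1988)
n = -1/1988 (n = 1/(-1988) = -1/1988 ≈ -0.00050302)
T(a) = -6*a (T(a) = 0 - 6*a = -6*a)
1/(n + T(-683)) = 1/(-1/1988 - 6*(-683)) = 1/(-1/1988 + 4098) = 1/(8146823/1988) = 1988/8146823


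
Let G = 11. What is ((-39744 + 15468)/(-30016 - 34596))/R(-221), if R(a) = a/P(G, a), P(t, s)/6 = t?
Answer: -23562/209989 ≈ -0.11221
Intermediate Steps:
P(t, s) = 6*t
R(a) = a/66 (R(a) = a/((6*11)) = a/66)
((-39744 + 15468)/(-30016 - 34596))/R(-221) = ((-39744 + 15468)/(-30016 - 34596))/(((1/66)*(-221))) = (-24276/(-64612))/(-221/66) = -24276*(-1/64612)*(-66/221) = (6069/16153)*(-66/221) = -23562/209989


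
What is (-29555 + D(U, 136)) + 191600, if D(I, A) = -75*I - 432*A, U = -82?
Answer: 109443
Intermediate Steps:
D(I, A) = -432*A - 75*I
(-29555 + D(U, 136)) + 191600 = (-29555 + (-432*136 - 75*(-82))) + 191600 = (-29555 + (-58752 + 6150)) + 191600 = (-29555 - 52602) + 191600 = -82157 + 191600 = 109443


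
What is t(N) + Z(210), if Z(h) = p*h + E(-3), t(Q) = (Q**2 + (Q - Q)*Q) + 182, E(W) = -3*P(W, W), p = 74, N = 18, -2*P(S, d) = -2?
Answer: 16043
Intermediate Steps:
P(S, d) = 1 (P(S, d) = -1/2*(-2) = 1)
E(W) = -3 (E(W) = -3*1 = -3)
t(Q) = 182 + Q**2 (t(Q) = (Q**2 + 0*Q) + 182 = (Q**2 + 0) + 182 = Q**2 + 182 = 182 + Q**2)
Z(h) = -3 + 74*h (Z(h) = 74*h - 3 = -3 + 74*h)
t(N) + Z(210) = (182 + 18**2) + (-3 + 74*210) = (182 + 324) + (-3 + 15540) = 506 + 15537 = 16043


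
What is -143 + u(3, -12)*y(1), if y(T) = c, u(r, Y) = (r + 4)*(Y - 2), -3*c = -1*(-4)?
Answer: -37/3 ≈ -12.333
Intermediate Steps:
c = -4/3 (c = -(-1)*(-4)/3 = -⅓*4 = -4/3 ≈ -1.3333)
u(r, Y) = (-2 + Y)*(4 + r) (u(r, Y) = (4 + r)*(-2 + Y) = (-2 + Y)*(4 + r))
y(T) = -4/3
-143 + u(3, -12)*y(1) = -143 + (-8 - 2*3 + 4*(-12) - 12*3)*(-4/3) = -143 + (-8 - 6 - 48 - 36)*(-4/3) = -143 - 98*(-4/3) = -143 + 392/3 = -37/3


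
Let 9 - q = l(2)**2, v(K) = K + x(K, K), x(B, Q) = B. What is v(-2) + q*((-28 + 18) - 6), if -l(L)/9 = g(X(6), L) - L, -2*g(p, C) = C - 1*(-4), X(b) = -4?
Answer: 32252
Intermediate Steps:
g(p, C) = -2 - C/2 (g(p, C) = -(C - 1*(-4))/2 = -(C + 4)/2 = -(4 + C)/2 = -2 - C/2)
v(K) = 2*K (v(K) = K + K = 2*K)
l(L) = 18 + 27*L/2 (l(L) = -9*((-2 - L/2) - L) = -9*(-2 - 3*L/2) = 18 + 27*L/2)
q = -2016 (q = 9 - (18 + (27/2)*2)**2 = 9 - (18 + 27)**2 = 9 - 1*45**2 = 9 - 1*2025 = 9 - 2025 = -2016)
v(-2) + q*((-28 + 18) - 6) = 2*(-2) - 2016*((-28 + 18) - 6) = -4 - 2016*(-10 - 6) = -4 - 2016*(-16) = -4 + 32256 = 32252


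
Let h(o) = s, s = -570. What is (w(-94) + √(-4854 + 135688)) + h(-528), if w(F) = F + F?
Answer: -758 + √130834 ≈ -396.29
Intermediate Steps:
w(F) = 2*F
h(o) = -570
(w(-94) + √(-4854 + 135688)) + h(-528) = (2*(-94) + √(-4854 + 135688)) - 570 = (-188 + √130834) - 570 = -758 + √130834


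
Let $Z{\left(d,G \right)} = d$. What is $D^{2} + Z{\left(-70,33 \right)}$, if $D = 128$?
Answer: $16314$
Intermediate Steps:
$D^{2} + Z{\left(-70,33 \right)} = 128^{2} - 70 = 16384 - 70 = 16314$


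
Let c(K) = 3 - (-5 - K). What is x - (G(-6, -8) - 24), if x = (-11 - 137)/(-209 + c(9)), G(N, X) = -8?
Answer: 1573/48 ≈ 32.771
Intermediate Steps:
c(K) = 8 + K (c(K) = 3 + (5 + K) = 8 + K)
x = 37/48 (x = (-11 - 137)/(-209 + (8 + 9)) = -148/(-209 + 17) = -148/(-192) = -148*(-1/192) = 37/48 ≈ 0.77083)
x - (G(-6, -8) - 24) = 37/48 - (-8 - 24) = 37/48 - 1*(-32) = 37/48 + 32 = 1573/48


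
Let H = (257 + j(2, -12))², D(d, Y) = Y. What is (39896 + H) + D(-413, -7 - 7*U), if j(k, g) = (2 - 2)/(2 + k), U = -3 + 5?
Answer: 105924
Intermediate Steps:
U = 2
j(k, g) = 0 (j(k, g) = 0/(2 + k) = 0)
H = 66049 (H = (257 + 0)² = 257² = 66049)
(39896 + H) + D(-413, -7 - 7*U) = (39896 + 66049) + (-7 - 7*2) = 105945 + (-7 - 14) = 105945 - 21 = 105924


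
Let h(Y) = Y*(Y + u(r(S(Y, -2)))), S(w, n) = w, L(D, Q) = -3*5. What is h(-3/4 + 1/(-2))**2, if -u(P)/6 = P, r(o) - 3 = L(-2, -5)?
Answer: 2002225/256 ≈ 7821.2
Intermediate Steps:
L(D, Q) = -15
r(o) = -12 (r(o) = 3 - 15 = -12)
u(P) = -6*P
h(Y) = Y*(72 + Y) (h(Y) = Y*(Y - 6*(-12)) = Y*(Y + 72) = Y*(72 + Y))
h(-3/4 + 1/(-2))**2 = ((-3/4 + 1/(-2))*(72 + (-3/4 + 1/(-2))))**2 = ((-3*1/4 + 1*(-1/2))*(72 + (-3*1/4 + 1*(-1/2))))**2 = ((-3/4 - 1/2)*(72 + (-3/4 - 1/2)))**2 = (-5*(72 - 5/4)/4)**2 = (-5/4*283/4)**2 = (-1415/16)**2 = 2002225/256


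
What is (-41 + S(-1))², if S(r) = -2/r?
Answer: 1521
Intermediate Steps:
(-41 + S(-1))² = (-41 - 2/(-1))² = (-41 - 2*(-1))² = (-41 + 2)² = (-39)² = 1521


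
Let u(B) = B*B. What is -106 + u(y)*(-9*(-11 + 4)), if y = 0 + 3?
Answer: 461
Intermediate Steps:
y = 3
u(B) = B**2
-106 + u(y)*(-9*(-11 + 4)) = -106 + 3**2*(-9*(-11 + 4)) = -106 + 9*(-9*(-7)) = -106 + 9*63 = -106 + 567 = 461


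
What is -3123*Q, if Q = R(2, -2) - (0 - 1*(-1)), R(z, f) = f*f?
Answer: -9369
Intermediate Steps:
R(z, f) = f²
Q = 3 (Q = (-2)² - (0 - 1*(-1)) = 4 - (0 + 1) = 4 - 1*1 = 4 - 1 = 3)
-3123*Q = -3123*3 = -9369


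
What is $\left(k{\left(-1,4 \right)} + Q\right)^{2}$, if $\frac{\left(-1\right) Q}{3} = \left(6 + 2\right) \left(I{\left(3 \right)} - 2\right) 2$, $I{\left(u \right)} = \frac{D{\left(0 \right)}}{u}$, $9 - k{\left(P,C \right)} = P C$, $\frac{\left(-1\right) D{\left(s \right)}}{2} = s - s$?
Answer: $11881$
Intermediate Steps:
$D{\left(s \right)} = 0$ ($D{\left(s \right)} = - 2 \left(s - s\right) = \left(-2\right) 0 = 0$)
$k{\left(P,C \right)} = 9 - C P$ ($k{\left(P,C \right)} = 9 - P C = 9 - C P$)
$I{\left(u \right)} = 0$ ($I{\left(u \right)} = \frac{0}{u} = 0$)
$Q = 96$ ($Q = - 3 \left(6 + 2\right) \left(0 - 2\right) 2 = - 3 \cdot 8 \left(-2\right) 2 = - 3 \left(\left(-16\right) 2\right) = \left(-3\right) \left(-32\right) = 96$)
$\left(k{\left(-1,4 \right)} + Q\right)^{2} = \left(\left(9 - 4 \left(-1\right)\right) + 96\right)^{2} = \left(\left(9 + 4\right) + 96\right)^{2} = \left(13 + 96\right)^{2} = 109^{2} = 11881$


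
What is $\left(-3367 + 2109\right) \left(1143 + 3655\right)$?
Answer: $-6035884$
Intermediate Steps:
$\left(-3367 + 2109\right) \left(1143 + 3655\right) = \left(-1258\right) 4798 = -6035884$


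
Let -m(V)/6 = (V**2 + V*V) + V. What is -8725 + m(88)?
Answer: -102181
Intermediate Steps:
m(V) = -12*V**2 - 6*V (m(V) = -6*((V**2 + V*V) + V) = -6*((V**2 + V**2) + V) = -6*(2*V**2 + V) = -6*(V + 2*V**2) = -12*V**2 - 6*V)
-8725 + m(88) = -8725 - 6*88*(1 + 2*88) = -8725 - 6*88*(1 + 176) = -8725 - 6*88*177 = -8725 - 93456 = -102181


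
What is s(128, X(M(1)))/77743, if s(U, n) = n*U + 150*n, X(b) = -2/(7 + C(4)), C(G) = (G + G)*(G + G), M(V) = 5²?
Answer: -556/5519753 ≈ -0.00010073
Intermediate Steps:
M(V) = 25
C(G) = 4*G² (C(G) = (2*G)*(2*G) = 4*G²)
X(b) = -2/71 (X(b) = -2/(7 + 4*4²) = -2/(7 + 4*16) = -2/(7 + 64) = -2/71)
s(U, n) = 150*n + U*n (s(U, n) = U*n + 150*n = 150*n + U*n)
s(128, X(M(1)))/77743 = -2*(150 + 128)/71/77743 = -2/71*278*(1/77743) = -556/71*1/77743 = -556/5519753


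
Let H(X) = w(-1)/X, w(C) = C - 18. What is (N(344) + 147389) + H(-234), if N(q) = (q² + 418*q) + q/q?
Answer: 95827231/234 ≈ 4.0952e+5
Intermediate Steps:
w(C) = -18 + C
H(X) = -19/X (H(X) = (-18 - 1)/X = -19/X)
N(q) = 1 + q² + 418*q (N(q) = (q² + 418*q) + 1 = 1 + q² + 418*q)
(N(344) + 147389) + H(-234) = ((1 + 344² + 418*344) + 147389) - 19/(-234) = ((1 + 118336 + 143792) + 147389) - 19*(-1/234) = (262129 + 147389) + 19/234 = 409518 + 19/234 = 95827231/234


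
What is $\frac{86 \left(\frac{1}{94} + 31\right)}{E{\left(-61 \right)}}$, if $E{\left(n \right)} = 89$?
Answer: $\frac{125345}{4183} \approx 29.965$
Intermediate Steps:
$\frac{86 \left(\frac{1}{94} + 31\right)}{E{\left(-61 \right)}} = \frac{86 \left(\frac{1}{94} + 31\right)}{89} = 86 \left(\frac{1}{94} + 31\right) \frac{1}{89} = 86 \cdot \frac{2915}{94} \cdot \frac{1}{89} = \frac{125345}{47} \cdot \frac{1}{89} = \frac{125345}{4183}$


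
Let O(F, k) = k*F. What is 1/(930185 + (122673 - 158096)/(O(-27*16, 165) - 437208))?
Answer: 508488/472987945703 ≈ 1.0751e-6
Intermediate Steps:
O(F, k) = F*k
1/(930185 + (122673 - 158096)/(O(-27*16, 165) - 437208)) = 1/(930185 + (122673 - 158096)/(-27*16*165 - 437208)) = 1/(930185 - 35423/(-432*165 - 437208)) = 1/(930185 - 35423/(-71280 - 437208)) = 1/(930185 - 35423/(-508488)) = 1/(930185 - 35423*(-1/508488)) = 1/(930185 + 35423/508488) = 1/(472987945703/508488) = 508488/472987945703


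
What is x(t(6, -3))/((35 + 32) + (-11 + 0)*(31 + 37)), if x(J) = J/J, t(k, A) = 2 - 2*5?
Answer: -1/681 ≈ -0.0014684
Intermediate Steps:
t(k, A) = -8 (t(k, A) = 2 - 10 = -8)
x(J) = 1
x(t(6, -3))/((35 + 32) + (-11 + 0)*(31 + 37)) = 1/((35 + 32) + (-11 + 0)*(31 + 37)) = 1/(67 - 11*68) = 1/(67 - 748) = 1/(-681) = 1*(-1/681) = -1/681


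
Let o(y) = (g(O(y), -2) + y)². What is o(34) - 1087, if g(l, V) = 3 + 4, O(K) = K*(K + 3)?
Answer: 594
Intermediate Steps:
O(K) = K*(3 + K)
g(l, V) = 7
o(y) = (7 + y)²
o(34) - 1087 = (7 + 34)² - 1087 = 41² - 1087 = 1681 - 1087 = 594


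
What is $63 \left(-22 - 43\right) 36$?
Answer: $-147420$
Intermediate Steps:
$63 \left(-22 - 43\right) 36 = 63 \left(-65\right) 36 = \left(-4095\right) 36 = -147420$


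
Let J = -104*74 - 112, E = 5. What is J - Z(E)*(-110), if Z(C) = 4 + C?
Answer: -6818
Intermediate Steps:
J = -7808 (J = -7696 - 112 = -7808)
J - Z(E)*(-110) = -7808 - (4 + 5)*(-110) = -7808 - 9*(-110) = -7808 - 1*(-990) = -7808 + 990 = -6818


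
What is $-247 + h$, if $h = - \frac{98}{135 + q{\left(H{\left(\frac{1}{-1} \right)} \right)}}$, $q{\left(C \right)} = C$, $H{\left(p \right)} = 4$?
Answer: $- \frac{34431}{139} \approx -247.71$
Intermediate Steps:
$h = - \frac{98}{139}$ ($h = - \frac{98}{135 + 4} = - \frac{98}{139} \approx -0.70504$)
$-247 + h = -247 - \frac{98}{139} = - \frac{34431}{139}$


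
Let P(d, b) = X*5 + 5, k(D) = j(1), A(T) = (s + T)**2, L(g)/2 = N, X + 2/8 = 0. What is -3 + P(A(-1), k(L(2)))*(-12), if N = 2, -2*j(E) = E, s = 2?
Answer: -48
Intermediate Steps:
X = -1/4 (X = -1/4 + 0 = -1/4 ≈ -0.25000)
j(E) = -E/2
L(g) = 4 (L(g) = 2*2 = 4)
A(T) = (2 + T)**2
k(D) = -1/2 (k(D) = -1/2*1 = -1/2)
P(d, b) = 15/4 (P(d, b) = -1/4*5 + 5 = -5/4 + 5 = 15/4)
-3 + P(A(-1), k(L(2)))*(-12) = -3 + (15/4)*(-12) = -3 - 45 = -48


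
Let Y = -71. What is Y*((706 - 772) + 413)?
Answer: -24637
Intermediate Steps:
Y*((706 - 772) + 413) = -71*((706 - 772) + 413) = -71*(-66 + 413) = -71*347 = -24637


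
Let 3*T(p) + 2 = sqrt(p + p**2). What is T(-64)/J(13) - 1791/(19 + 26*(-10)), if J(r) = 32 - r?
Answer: 101605/13737 + 8*sqrt(7)/19 ≈ 8.5105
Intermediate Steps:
T(p) = -2/3 + sqrt(p + p**2)/3
T(-64)/J(13) - 1791/(19 + 26*(-10)) = (-2/3 + sqrt(-64*(1 - 64))/3)/(32 - 1*13) - 1791/(19 + 26*(-10)) = (-2/3 + sqrt(-64*(-63))/3)/(32 - 13) - 1791/(19 - 260) = (-2/3 + sqrt(4032)/3)/19 - 1791/(-241) = (-2/3 + (24*sqrt(7))/3)*(1/19) - 1791*(-1/241) = (-2/3 + 8*sqrt(7))*(1/19) + 1791/241 = (-2/57 + 8*sqrt(7)/19) + 1791/241 = 101605/13737 + 8*sqrt(7)/19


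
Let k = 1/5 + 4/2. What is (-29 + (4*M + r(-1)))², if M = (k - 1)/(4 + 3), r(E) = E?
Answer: 1052676/1225 ≈ 859.33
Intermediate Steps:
k = 11/5 (k = 1*(⅕) + 4*(½) = ⅕ + 2 = 11/5 ≈ 2.2000)
M = 6/35 (M = (11/5 - 1)/(4 + 3) = (6/5)/7 = (6/5)*(⅐) = 6/35 ≈ 0.17143)
(-29 + (4*M + r(-1)))² = (-29 + (4*(6/35) - 1))² = (-29 + (24/35 - 1))² = (-29 - 11/35)² = (-1026/35)² = 1052676/1225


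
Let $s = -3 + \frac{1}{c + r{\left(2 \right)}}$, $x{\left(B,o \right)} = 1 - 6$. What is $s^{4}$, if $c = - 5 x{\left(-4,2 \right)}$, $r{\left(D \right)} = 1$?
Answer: $\frac{35153041}{456976} \approx 76.925$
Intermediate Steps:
$x{\left(B,o \right)} = -5$ ($x{\left(B,o \right)} = 1 - 6 = -5$)
$c = 25$ ($c = \left(-5\right) \left(-5\right) = 25$)
$s = - \frac{77}{26}$ ($s = -3 + \frac{1}{25 + 1} = -3 + \frac{1}{26} = - \frac{77}{26} \approx -2.9615$)
$s^{4} = \left(- \frac{77}{26}\right)^{4} = \frac{35153041}{456976}$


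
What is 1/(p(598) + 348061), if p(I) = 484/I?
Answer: 299/104070481 ≈ 2.8731e-6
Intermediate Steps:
1/(p(598) + 348061) = 1/(484/598 + 348061) = 1/(484*(1/598) + 348061) = 1/(242/299 + 348061) = 1/(104070481/299) = 299/104070481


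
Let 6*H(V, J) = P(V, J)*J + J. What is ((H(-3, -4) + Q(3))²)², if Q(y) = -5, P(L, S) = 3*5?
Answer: 4879681/81 ≈ 60243.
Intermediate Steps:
P(L, S) = 15
H(V, J) = 8*J/3 (H(V, J) = (15*J + J)/6 = (16*J)/6 = 8*J/3)
((H(-3, -4) + Q(3))²)² = (((8/3)*(-4) - 5)²)² = ((-32/3 - 5)²)² = ((-47/3)²)² = (2209/9)² = 4879681/81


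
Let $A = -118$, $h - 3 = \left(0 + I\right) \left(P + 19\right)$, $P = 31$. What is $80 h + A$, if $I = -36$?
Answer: $-143878$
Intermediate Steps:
$h = -1797$ ($h = 3 + \left(0 - 36\right) \left(31 + 19\right) = 3 - 1800 = -1797$)
$80 h + A = 80 \left(-1797\right) - 118 = -143760 - 118 = -143878$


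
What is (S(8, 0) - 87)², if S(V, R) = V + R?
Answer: 6241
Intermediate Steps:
S(V, R) = R + V
(S(8, 0) - 87)² = ((0 + 8) - 87)² = (8 - 87)² = (-79)² = 6241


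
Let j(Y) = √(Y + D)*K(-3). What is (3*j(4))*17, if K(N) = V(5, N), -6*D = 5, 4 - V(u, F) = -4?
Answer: 68*√114 ≈ 726.04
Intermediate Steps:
V(u, F) = 8 (V(u, F) = 4 - 1*(-4) = 4 + 4 = 8)
D = -⅚ (D = -⅙*5 = -⅚ ≈ -0.83333)
K(N) = 8
j(Y) = 8*√(-⅚ + Y) (j(Y) = √(Y - ⅚)*8 = √(-⅚ + Y)*8 = 8*√(-⅚ + Y))
(3*j(4))*17 = (3*(4*√(-30 + 36*4)/3))*17 = (3*(4*√(-30 + 144)/3))*17 = (3*(4*√114/3))*17 = (4*√114)*17 = 68*√114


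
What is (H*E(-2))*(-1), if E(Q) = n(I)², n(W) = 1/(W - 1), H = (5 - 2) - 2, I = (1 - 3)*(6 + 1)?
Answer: -1/225 ≈ -0.0044444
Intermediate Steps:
I = -14 (I = -2*7 = -14)
H = 1 (H = 3 - 2 = 1)
n(W) = 1/(-1 + W)
E(Q) = 1/225 (E(Q) = (1/(-1 - 14))² = (1/(-15))² = (-1/15)² = 1/225)
(H*E(-2))*(-1) = (1*(1/225))*(-1) = (1/225)*(-1) = -1/225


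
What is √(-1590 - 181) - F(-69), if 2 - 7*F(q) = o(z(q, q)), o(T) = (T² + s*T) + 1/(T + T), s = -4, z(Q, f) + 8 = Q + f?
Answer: 6394215/2044 + I*√1771 ≈ 3128.3 + 42.083*I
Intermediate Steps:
z(Q, f) = -8 + Q + f (z(Q, f) = -8 + (Q + f) = -8 + Q + f)
o(T) = T² + 1/(2*T) - 4*T (o(T) = (T² - 4*T) + 1/(T + T) = (T² - 4*T) + 1/(2*T) = T² + 1/(2*T) - 4*T)
F(q) = -30/7 - (-8 + 2*q)²/7 - 1/(14*(-8 + 2*q)) + 8*q/7 (F(q) = 2/7 - ((-8 + q + q)² + 1/(2*(-8 + q + q)) - 4*(-8 + q + q))/7 = 2/7 - ((-8 + 2*q)² + 1/(2*(-8 + 2*q)) - 4*(-8 + 2*q))/7 = 2/7 - ((-8 + 2*q)² + 1/(2*(-8 + 2*q)) + (32 - 8*q))/7 = 2/7 - (32 + (-8 + 2*q)² + 1/(2*(-8 + 2*q)) - 8*q)/7 = 2/7 + (-32/7 - (-8 + 2*q)²/7 - 1/(14*(-8 + 2*q)) + 8*q/7) = -30/7 - (-8 + 2*q)²/7 - 1/(14*(-8 + 2*q)) + 8*q/7)
√(-1590 - 181) - F(-69) = √(-1590 - 181) - (1503 - 1016*(-69) - 16*(-69)³ + 224*(-69)²)/(28*(-4 - 69)) = √(-1771) - (1503 + 70104 - 16*(-328509) + 224*4761)/(28*(-73)) = I*√1771 - (-1)*(1503 + 70104 + 5256144 + 1066464)/(28*73) = I*√1771 - (-1)*6394215/(28*73) = I*√1771 - 1*(-6394215/2044) = I*√1771 + 6394215/2044 = 6394215/2044 + I*√1771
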